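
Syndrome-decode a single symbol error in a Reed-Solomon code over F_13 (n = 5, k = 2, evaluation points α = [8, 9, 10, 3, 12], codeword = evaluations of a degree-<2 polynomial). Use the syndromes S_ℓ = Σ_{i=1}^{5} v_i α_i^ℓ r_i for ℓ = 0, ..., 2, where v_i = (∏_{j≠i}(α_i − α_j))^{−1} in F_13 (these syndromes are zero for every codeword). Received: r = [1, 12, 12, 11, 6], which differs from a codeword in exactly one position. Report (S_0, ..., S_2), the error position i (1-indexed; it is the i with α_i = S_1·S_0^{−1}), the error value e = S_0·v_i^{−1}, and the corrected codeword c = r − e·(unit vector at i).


S = (12, 3, 4), error at position 3, error magnitude e = 2, c = [1, 12, 10, 11, 6].

Step 1: column multipliers v_i = (∏_{j≠i}(α_i − α_j))^{−1} mod 13.
  i = 1 (α = 8): (8−9)(8−10)(8−3)(8−12) = (−1)·(−2)·5·(−4) = −40 ≡ 12, so v_1 = 12^{−1} = 12 (mod 13).
  i = 2 (α = 9): (9−8)(9−10)(9−3)(9−12) = 1·(−1)·6·(−3) = 18 ≡ 5, so v_2 = 5^{−1} = 8 (mod 13).
  i = 3 (α = 10): (10−8)(10−9)(10−3)(10−12) = 2·1·7·(−2) = −28 ≡ 11, so v_3 = 11^{−1} = 6 (mod 13).
  i = 4 (α = 3): (3−8)(3−9)(3−10)(3−12) = (−5)·(−6)·(−7)·(−9) = 1890 ≡ 5, so v_4 = 5^{−1} = 8 (mod 13).
  i = 5 (α = 12): (12−8)(12−9)(12−10)(12−3) = 4·3·2·9 = 216 ≡ 8, so v_5 = 8^{−1} = 5 (mod 13).
  v = [12, 8, 6, 8, 5].
Step 2: syndromes of r = [1, 12, 12, 11, 6] (all sums mod 13).
  S_0 = Σ v_i r_i = 12·1 + 8·12 + 6·12 + 8·11 + 5·6 = 298 ≡ 12.
  S_1 = Σ v_i α_i r_i = 12·8·1 + 8·9·12 + 6·10·12 + 8·3·11 + 5·12·6 = 2304 ≡ 3.
  α_i^2 mod 13 = [12, 3, 9, 9, 1].
  S_2 = Σ v_i α_i^2 r_i = 12·12·1 + 8·3·12 + 6·9·12 + 8·9·11 + 5·1·6 = 1902 ≡ 4.
  S = (12, 3, 4) ≠ 0, so r is not a codeword (an error is present).
Step 3: locate the error. For a single error e at position i, S_ℓ = v_i·e·α_i^ℓ, so α_err = S_1/S_0.
  S_0^{−1} = 12^{−1} = 12 (mod 13), so α_err = 3·12 = 36 ≡ 10 = α_3. Error position i = 3.
  Consistency check: S_2/S_1 = 4·9 = 36 ≡ 10 = α_err ✓ (single-error assumption holds).
Step 4: error magnitude e = S_0/v_3 = S_0·∏_{j≠3}(α_3 − α_j) = 12·11 = 132 ≡ 2 (mod 13).
Step 5: correct position 3: c_3 = r_3 − e = 12 − 2 ≡ 10 (mod 13). Hence c = [1, 12, 10, 11, 6].
  Check: interpolating c through the α_i gives m(x) = 4 + 11·x (degree < 2) with m(α_i) = c_i for every i, so c is indeed a codeword.


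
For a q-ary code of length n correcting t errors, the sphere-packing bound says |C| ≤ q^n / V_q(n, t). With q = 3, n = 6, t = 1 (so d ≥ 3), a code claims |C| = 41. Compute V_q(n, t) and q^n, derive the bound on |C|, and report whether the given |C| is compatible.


V_q(n, t) = 13, q^n = 729, Hamming bound = 56, |C| = 41 ≤ bound (satisfied).

Step 1: Compute V_q(n, t) = Σ_{j=0}^1 C(n, j) (q−1)^j.
  j = 0: C(6,0)·(2)^0 = 1·1 = 1.
  j = 1: C(6,1)·(2)^1 = 6·2 = 12.
  V_q(n, t) = 1 + 12 = 13.
Step 2: q^n = 3^6 = 729.
Step 3: Hamming bound ⌊q^n / V_q(n,t)⌋ = ⌊729/13⌋ = 56.
Step 4: Compare |C| = 41 to 56: satisfied.
The claimed |C| lies below the Hamming bound.


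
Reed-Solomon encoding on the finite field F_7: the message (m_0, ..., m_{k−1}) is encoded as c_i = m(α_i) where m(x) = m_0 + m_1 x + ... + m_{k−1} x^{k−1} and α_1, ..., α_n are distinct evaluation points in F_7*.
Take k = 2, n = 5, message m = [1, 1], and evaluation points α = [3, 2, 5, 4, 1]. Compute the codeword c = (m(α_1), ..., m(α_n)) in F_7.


c = [4, 3, 6, 5, 2]

Message polynomial: m(x) = 1 + 1·x (mod 7).
For each evaluation point α_i, compute m(α_i) mod 7:
  α_1 = 3: Horner steps 1 → 4, so m(3) = 4.
  α_2 = 2: Horner steps 1 → 3, so m(2) = 3.
  α_3 = 5: Horner steps 1 → 6, so m(5) = 6.
  α_4 = 4: Horner steps 1 → 5, so m(4) = 5.
  α_5 = 1: Horner steps 1 → 2, so m(1) = 2.
Codeword c = [4, 3, 6, 5, 2] ∈ F_7^5.


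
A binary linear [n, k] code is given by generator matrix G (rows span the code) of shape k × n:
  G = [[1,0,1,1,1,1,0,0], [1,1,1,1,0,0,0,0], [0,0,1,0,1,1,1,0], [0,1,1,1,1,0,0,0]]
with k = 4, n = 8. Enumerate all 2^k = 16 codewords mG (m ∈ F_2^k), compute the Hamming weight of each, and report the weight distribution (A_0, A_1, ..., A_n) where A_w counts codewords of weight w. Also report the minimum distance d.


Weight distribution: A_0 = 1, A_2 = 1, A_3 = 6, A_4 = 5, A_5 = 2, A_6 = 1. Minimum distance d = 2.

Enumerate all 2^4 = 16 messages m ∈ F_2^4.
For each, compute codeword c = mG in F_2^8, then tally its weight.
  m = 0000 → c = 00000000, weight = 0.
  m = 1000 → c = 10111100, weight = 5.
  m = 0100 → c = 11110000, weight = 4.
  m = 1100 → c = 01001100, weight = 3.
  m = 0010 → c = 00101110, weight = 4.
  m = 1010 → c = 10010010, weight = 3.
  m = 0110 → c = 11011110, weight = 6.
  m = 1110 → c = 01100010, weight = 3.
  m = 0001 → c = 01111000, weight = 4.
  m = 1001 → c = 11000100, weight = 3.
  m = 0101 → c = 10001000, weight = 2.
  m = 1101 → c = 00110100, weight = 3.
  m = 0011 → c = 01010110, weight = 4.
  m = 1011 → c = 11101010, weight = 5.
  m = 0111 → c = 10100110, weight = 4.
  m = 1111 → c = 00011010, weight = 3.
Tally weights:
  weight 0: 1 codewords.
  weight 2: 1 codewords.
  weight 3: 6 codewords.
  weight 4: 5 codewords.
  weight 5: 2 codewords.
  weight 6: 1 codewords.
Minimum distance d = smallest w > 0 with A_w > 0 = 2.
Sanity: Σ A_w = 16 = 2^4 = 16 ✓.


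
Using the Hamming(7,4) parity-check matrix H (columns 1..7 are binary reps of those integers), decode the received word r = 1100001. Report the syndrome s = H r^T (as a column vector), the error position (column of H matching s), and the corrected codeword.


s = (1, 0, 0)^T, error position = 4, corrected codeword c = 1101001

Compute s = H r^T mod 2 one row at a time:
  s_1 = 0 + 0 + 0 + 1 = 1 ≡ 1 (mod 2).
  s_2 = 1 + 0 + 0 + 1 = 2 ≡ 0 (mod 2).
  s_3 = 1 + 0 + 0 + 1 = 2 ≡ 0 (mod 2).
s = (1, 0, 0)^T — this equals column 4 of H (binary 100), so error is at position 4.
Correct: flip bit 4 of r = 1100001 to get c = 1101001.


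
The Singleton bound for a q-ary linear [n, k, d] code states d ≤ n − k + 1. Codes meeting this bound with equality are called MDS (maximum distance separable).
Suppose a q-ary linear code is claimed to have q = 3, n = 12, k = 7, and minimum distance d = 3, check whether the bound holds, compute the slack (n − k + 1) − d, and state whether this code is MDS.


Singleton RHS = n − k + 1 = 6, slack = 3, bound satisfied, not MDS.

Singleton bound: d ≤ n − k + 1.
Here n = 12, k = 7, so n − k + 1 = 6.
Given d = 3, check d ≤ 6: YES.
Slack = (n − k + 1) − d = 3.
The code is NOT MDS (slack = 3 > 0).
Description: the claimed parameters are [12, 7, 3]_3; such a code would be non-MDS.


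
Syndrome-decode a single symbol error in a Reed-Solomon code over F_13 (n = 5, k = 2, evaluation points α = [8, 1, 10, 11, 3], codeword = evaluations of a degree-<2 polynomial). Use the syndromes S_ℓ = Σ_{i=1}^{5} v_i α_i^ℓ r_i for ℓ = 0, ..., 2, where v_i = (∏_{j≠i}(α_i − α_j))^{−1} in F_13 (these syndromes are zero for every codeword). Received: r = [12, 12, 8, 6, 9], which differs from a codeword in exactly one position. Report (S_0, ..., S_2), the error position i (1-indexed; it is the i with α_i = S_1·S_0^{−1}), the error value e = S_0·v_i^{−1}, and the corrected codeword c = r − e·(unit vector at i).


S = (1, 1, 1), error at position 2, error magnitude e = 12, c = [12, 0, 8, 6, 9].

Step 1: column multipliers v_i = (∏_{j≠i}(α_i − α_j))^{−1} mod 13.
  i = 1 (α = 8): (8−1)(8−10)(8−11)(8−3) = 7·(−2)·(−3)·5 = 210 ≡ 2, so v_1 = 2^{−1} = 7 (mod 13).
  i = 2 (α = 1): (1−8)(1−10)(1−11)(1−3) = (−7)·(−9)·(−10)·(−2) = 1260 ≡ 12, so v_2 = 12^{−1} = 12 (mod 13).
  i = 3 (α = 10): (10−8)(10−1)(10−11)(10−3) = 2·9·(−1)·7 = −126 ≡ 4, so v_3 = 4^{−1} = 10 (mod 13).
  i = 4 (α = 11): (11−8)(11−1)(11−10)(11−3) = 3·10·1·8 = 240 ≡ 6, so v_4 = 6^{−1} = 11 (mod 13).
  i = 5 (α = 3): (3−8)(3−1)(3−10)(3−11) = (−5)·2·(−7)·(−8) = −560 ≡ 12, so v_5 = 12^{−1} = 12 (mod 13).
  v = [7, 12, 10, 11, 12].
Step 2: syndromes of r = [12, 12, 8, 6, 9] (all sums mod 13).
  S_0 = Σ v_i r_i = 7·12 + 12·12 + 10·8 + 11·6 + 12·9 = 482 ≡ 1.
  S_1 = Σ v_i α_i r_i = 7·8·12 + 12·1·12 + 10·10·8 + 11·11·6 + 12·3·9 = 2666 ≡ 1.
  α_i^2 mod 13 = [12, 1, 9, 4, 9].
  S_2 = Σ v_i α_i^2 r_i = 7·12·12 + 12·1·12 + 10·9·8 + 11·4·6 + 12·9·9 = 3108 ≡ 1.
  S = (1, 1, 1) ≠ 0, so r is not a codeword (an error is present).
Step 3: locate the error. For a single error e at position i, S_ℓ = v_i·e·α_i^ℓ, so α_err = S_1/S_0.
  S_0^{−1} = 1^{−1} = 1 (mod 13), so α_err = 1·1 = 1 ≡ 1 = α_2. Error position i = 2.
  Consistency check: S_2/S_1 = 1·1 = 1 ≡ 1 = α_err ✓ (single-error assumption holds).
Step 4: error magnitude e = S_0/v_2 = S_0·∏_{j≠2}(α_2 − α_j) = 1·12 = 12 ≡ 12 (mod 13).
Step 5: correct position 2: c_2 = r_2 − e = 12 − 12 ≡ 0 (mod 13). Hence c = [12, 0, 8, 6, 9].
  Check: interpolating c through the α_i gives m(x) = 2 + 11·x (degree < 2) with m(α_i) = c_i for every i, so c is indeed a codeword.


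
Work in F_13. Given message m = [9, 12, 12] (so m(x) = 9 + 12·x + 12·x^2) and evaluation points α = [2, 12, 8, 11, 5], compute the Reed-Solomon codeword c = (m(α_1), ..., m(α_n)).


c = [3, 9, 2, 7, 5]

Message polynomial: m(x) = 9 + 12·x + 12·x^2 (mod 13).
For each evaluation point α_i, compute m(α_i) mod 13:
  α_1 = 2: Horner steps 12 → 10 → 3, so m(2) = 3.
  α_2 = 12: Horner steps 12 → 0 → 9, so m(12) = 9.
  α_3 = 8: Horner steps 12 → 4 → 2, so m(8) = 2.
  α_4 = 11: Horner steps 12 → 1 → 7, so m(11) = 7.
  α_5 = 5: Horner steps 12 → 7 → 5, so m(5) = 5.
Codeword c = [3, 9, 2, 7, 5] ∈ F_13^5.


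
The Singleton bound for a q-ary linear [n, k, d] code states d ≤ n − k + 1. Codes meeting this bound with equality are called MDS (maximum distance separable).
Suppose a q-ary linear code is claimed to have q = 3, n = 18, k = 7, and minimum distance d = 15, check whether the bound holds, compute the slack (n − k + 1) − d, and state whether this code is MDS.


Singleton RHS = n − k + 1 = 12, slack = -3, bound violated (no such code; not MDS).

Singleton bound: d ≤ n − k + 1.
Here n = 18, k = 7, so n − k + 1 = 12.
Given d = 15, check d ≤ 12: NO.
Slack = (n − k + 1) − d = -3.
The slack is negative: d = 15 exceeds n − k + 1 = 12 by 3, so the Singleton bound is violated and no linear [18, 7, 15]_3 code can exist. In particular it is not MDS (MDS requires d = n − k + 1 exactly).
Description: the claimed parameters are [18, 7, 15]_3; such a code would be impossible (violates the Singleton bound).


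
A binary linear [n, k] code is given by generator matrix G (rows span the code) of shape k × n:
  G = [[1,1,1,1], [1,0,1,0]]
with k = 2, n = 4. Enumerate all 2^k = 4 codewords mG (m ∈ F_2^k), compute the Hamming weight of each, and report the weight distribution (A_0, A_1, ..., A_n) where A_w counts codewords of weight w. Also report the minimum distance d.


Weight distribution: A_0 = 1, A_2 = 2, A_4 = 1. Minimum distance d = 2.

Enumerate all 2^2 = 4 messages m ∈ F_2^2.
For each, compute codeword c = mG in F_2^4, then tally its weight.
  m = 00 → c = 0000, weight = 0.
  m = 10 → c = 1111, weight = 4.
  m = 01 → c = 1010, weight = 2.
  m = 11 → c = 0101, weight = 2.
Tally weights:
  weight 0: 1 codewords.
  weight 2: 2 codewords.
  weight 4: 1 codewords.
Minimum distance d = smallest w > 0 with A_w > 0 = 2.
Sanity: Σ A_w = 4 = 2^2 = 4 ✓.


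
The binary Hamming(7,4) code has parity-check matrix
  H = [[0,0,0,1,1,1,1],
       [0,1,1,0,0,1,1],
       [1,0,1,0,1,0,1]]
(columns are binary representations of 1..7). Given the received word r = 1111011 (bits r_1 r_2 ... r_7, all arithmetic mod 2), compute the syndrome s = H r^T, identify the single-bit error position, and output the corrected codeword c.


s = (1, 0, 1)^T, error position = 5, corrected codeword c = 1111111

Compute s = H r^T mod 2 one row at a time:
  s_1 = 1 + 0 + 1 + 1 = 3 ≡ 1 (mod 2).
  s_2 = 1 + 1 + 1 + 1 = 4 ≡ 0 (mod 2).
  s_3 = 1 + 1 + 0 + 1 = 3 ≡ 1 (mod 2).
s = (1, 0, 1)^T — this equals column 5 of H (binary 101), so error is at position 5.
Correct: flip bit 5 of r = 1111011 to get c = 1111111.


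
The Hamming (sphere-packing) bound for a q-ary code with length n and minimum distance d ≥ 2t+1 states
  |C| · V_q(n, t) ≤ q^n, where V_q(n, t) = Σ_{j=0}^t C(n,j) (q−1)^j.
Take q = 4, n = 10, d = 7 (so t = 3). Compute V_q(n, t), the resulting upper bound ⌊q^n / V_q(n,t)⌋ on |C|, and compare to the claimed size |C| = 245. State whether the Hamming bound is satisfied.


V_q(n, t) = 3676, q^n = 1048576, Hamming bound = 285, |C| = 245 ≤ bound (satisfied).

Step 1: Compute V_q(n, t) = Σ_{j=0}^3 C(n, j) (q−1)^j.
  j = 0: C(10,0)·(3)^0 = 1·1 = 1.
  j = 1: C(10,1)·(3)^1 = 10·3 = 30.
  j = 2: C(10,2)·(3)^2 = 45·9 = 405.
  j = 3: C(10,3)·(3)^3 = 120·27 = 3240.
  V_q(n, t) = 1 + 30 + 405 + 3240 = 3676.
Step 2: q^n = 4^10 = 1048576.
Step 3: Hamming bound ⌊q^n / V_q(n,t)⌋ = ⌊1048576/3676⌋ = 285.
Step 4: Compare |C| = 245 to 285: satisfied.
The claimed |C| lies below the Hamming bound.


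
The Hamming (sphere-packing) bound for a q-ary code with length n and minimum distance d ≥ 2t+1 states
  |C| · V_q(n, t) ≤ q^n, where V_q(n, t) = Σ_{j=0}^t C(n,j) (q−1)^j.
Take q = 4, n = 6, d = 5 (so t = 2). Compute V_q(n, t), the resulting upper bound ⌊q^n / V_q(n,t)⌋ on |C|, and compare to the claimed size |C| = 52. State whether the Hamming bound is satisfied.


V_q(n, t) = 154, q^n = 4096, Hamming bound = 26, |C| = 52 > bound (violated).

Step 1: Compute V_q(n, t) = Σ_{j=0}^2 C(n, j) (q−1)^j.
  j = 0: C(6,0)·(3)^0 = 1·1 = 1.
  j = 1: C(6,1)·(3)^1 = 6·3 = 18.
  j = 2: C(6,2)·(3)^2 = 15·9 = 135.
  V_q(n, t) = 1 + 18 + 135 = 154.
Step 2: q^n = 4^6 = 4096.
Step 3: Hamming bound ⌊q^n / V_q(n,t)⌋ = ⌊4096/154⌋ = 26.
Step 4: Compare |C| = 52 to 26: violated.
The claimed |C| lies above the Hamming bound, so no 4-ary code of length 6 with d ≥ 5 can have 52 codewords.


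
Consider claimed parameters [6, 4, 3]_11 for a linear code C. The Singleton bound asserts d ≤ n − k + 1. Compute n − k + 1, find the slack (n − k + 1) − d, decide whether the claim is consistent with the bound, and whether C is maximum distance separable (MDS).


Singleton RHS = n − k + 1 = 3, slack = 0, bound satisfied, MDS.

Singleton bound: d ≤ n − k + 1.
Here n = 6, k = 4, so n − k + 1 = 3.
Given d = 3, check d ≤ 3: YES.
Slack = (n − k + 1) − d = 0.
The code is MDS (slack = 0).
Description: the claimed parameters are [6, 4, 3]_11; such a code would be MDS (meets Singleton bound).


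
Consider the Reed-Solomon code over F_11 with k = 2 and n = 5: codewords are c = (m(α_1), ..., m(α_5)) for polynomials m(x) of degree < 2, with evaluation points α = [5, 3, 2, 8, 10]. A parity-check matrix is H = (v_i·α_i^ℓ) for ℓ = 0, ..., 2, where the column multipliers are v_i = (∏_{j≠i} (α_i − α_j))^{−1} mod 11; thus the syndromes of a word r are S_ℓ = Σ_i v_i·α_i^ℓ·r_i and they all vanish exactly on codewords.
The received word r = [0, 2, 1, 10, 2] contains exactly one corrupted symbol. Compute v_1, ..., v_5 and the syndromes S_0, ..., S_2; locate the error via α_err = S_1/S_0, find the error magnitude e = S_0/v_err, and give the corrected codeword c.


S = (7, 10, 8), error at position 2, error magnitude e = 5, c = [0, 8, 1, 10, 2].

Step 1: column multipliers v_i = (∏_{j≠i}(α_i − α_j))^{−1} mod 11.
  i = 1 (α = 5): (5−3)(5−2)(5−8)(5−10) = 2·3·(−3)·(−5) = 90 ≡ 2, so v_1 = 2^{−1} = 6 (mod 11).
  i = 2 (α = 3): (3−5)(3−2)(3−8)(3−10) = (−2)·1·(−5)·(−7) = −70 ≡ 7, so v_2 = 7^{−1} = 8 (mod 11).
  i = 3 (α = 2): (2−5)(2−3)(2−8)(2−10) = (−3)·(−1)·(−6)·(−8) = 144 ≡ 1, so v_3 = 1^{−1} = 1 (mod 11).
  i = 4 (α = 8): (8−5)(8−3)(8−2)(8−10) = 3·5·6·(−2) = −180 ≡ 7, so v_4 = 7^{−1} = 8 (mod 11).
  i = 5 (α = 10): (10−5)(10−3)(10−2)(10−8) = 5·7·8·2 = 560 ≡ 10, so v_5 = 10^{−1} = 10 (mod 11).
  v = [6, 8, 1, 8, 10].
Step 2: syndromes of r = [0, 2, 1, 10, 2] (all sums mod 11).
  S_0 = Σ v_i r_i = 6·0 + 8·2 + 1·1 + 8·10 + 10·2 = 117 ≡ 7.
  S_1 = Σ v_i α_i r_i = 6·5·0 + 8·3·2 + 1·2·1 + 8·8·10 + 10·10·2 = 890 ≡ 10.
  α_i^2 mod 11 = [3, 9, 4, 9, 1].
  S_2 = Σ v_i α_i^2 r_i = 6·3·0 + 8·9·2 + 1·4·1 + 8·9·10 + 10·1·2 = 888 ≡ 8.
  S = (7, 10, 8) ≠ 0, so r is not a codeword (an error is present).
Step 3: locate the error. For a single error e at position i, S_ℓ = v_i·e·α_i^ℓ, so α_err = S_1/S_0.
  S_0^{−1} = 7^{−1} = 8 (mod 11), so α_err = 10·8 = 80 ≡ 3 = α_2. Error position i = 2.
  Consistency check: S_2/S_1 = 8·10 = 80 ≡ 3 = α_err ✓ (single-error assumption holds).
Step 4: error magnitude e = S_0/v_2 = S_0·∏_{j≠2}(α_2 − α_j) = 7·7 = 49 ≡ 5 (mod 11).
Step 5: correct position 2: c_2 = r_2 − e = 2 − 5 ≡ 8 (mod 11). Hence c = [0, 8, 1, 10, 2].
  Check: interpolating c through the α_i gives m(x) = 9 + 7·x (degree < 2) with m(α_i) = c_i for every i, so c is indeed a codeword.


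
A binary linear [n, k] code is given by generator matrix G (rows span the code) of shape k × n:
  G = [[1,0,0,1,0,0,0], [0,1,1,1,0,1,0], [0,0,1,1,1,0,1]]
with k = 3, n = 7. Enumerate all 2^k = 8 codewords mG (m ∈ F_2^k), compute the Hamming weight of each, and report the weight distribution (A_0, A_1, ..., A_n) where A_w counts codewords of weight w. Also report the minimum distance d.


Weight distribution: A_0 = 1, A_2 = 1, A_4 = 5, A_6 = 1. Minimum distance d = 2.

Enumerate all 2^3 = 8 messages m ∈ F_2^3.
For each, compute codeword c = mG in F_2^7, then tally its weight.
  m = 000 → c = 0000000, weight = 0.
  m = 100 → c = 1001000, weight = 2.
  m = 010 → c = 0111010, weight = 4.
  m = 110 → c = 1110010, weight = 4.
  m = 001 → c = 0011101, weight = 4.
  m = 101 → c = 1010101, weight = 4.
  m = 011 → c = 0100111, weight = 4.
  m = 111 → c = 1101111, weight = 6.
Tally weights:
  weight 0: 1 codewords.
  weight 2: 1 codewords.
  weight 4: 5 codewords.
  weight 6: 1 codewords.
Minimum distance d = smallest w > 0 with A_w > 0 = 2.
Sanity: Σ A_w = 8 = 2^3 = 8 ✓.


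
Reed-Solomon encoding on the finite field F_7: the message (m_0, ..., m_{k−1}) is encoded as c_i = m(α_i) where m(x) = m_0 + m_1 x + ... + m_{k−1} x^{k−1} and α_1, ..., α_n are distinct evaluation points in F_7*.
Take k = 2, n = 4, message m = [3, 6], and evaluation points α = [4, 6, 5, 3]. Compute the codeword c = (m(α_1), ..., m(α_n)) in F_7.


c = [6, 4, 5, 0]

Message polynomial: m(x) = 3 + 6·x (mod 7).
For each evaluation point α_i, compute m(α_i) mod 7:
  α_1 = 4: Horner steps 6 → 6, so m(4) = 6.
  α_2 = 6: Horner steps 6 → 4, so m(6) = 4.
  α_3 = 5: Horner steps 6 → 5, so m(5) = 5.
  α_4 = 3: Horner steps 6 → 0, so m(3) = 0.
Codeword c = [6, 4, 5, 0] ∈ F_7^4.


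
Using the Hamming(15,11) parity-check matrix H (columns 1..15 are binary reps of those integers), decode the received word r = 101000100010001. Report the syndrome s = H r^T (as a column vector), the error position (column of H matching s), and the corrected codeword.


s = (0, 0, 0, 1)^T, error position = 1, corrected codeword c = 001000100010001

Compute s = H r^T mod 2 one row at a time:
  s_1 = 0 + 0 + 0 + 1 + 0 + 0 + 0 + 1 = 2 ≡ 0 (mod 2).
  s_2 = 0 + 0 + 0 + 1 + 0 + 0 + 0 + 1 = 2 ≡ 0 (mod 2).
  s_3 = 0 + 1 + 0 + 1 + 0 + 1 + 0 + 1 = 4 ≡ 0 (mod 2).
  s_4 = 1 + 1 + 0 + 1 + 0 + 1 + 0 + 1 = 5 ≡ 1 (mod 2).
s = (0, 0, 0, 1)^T — this equals column 1 of H (binary 0001), so error is at position 1.
Correct: flip bit 1 of r = 101000100010001 to get c = 001000100010001.


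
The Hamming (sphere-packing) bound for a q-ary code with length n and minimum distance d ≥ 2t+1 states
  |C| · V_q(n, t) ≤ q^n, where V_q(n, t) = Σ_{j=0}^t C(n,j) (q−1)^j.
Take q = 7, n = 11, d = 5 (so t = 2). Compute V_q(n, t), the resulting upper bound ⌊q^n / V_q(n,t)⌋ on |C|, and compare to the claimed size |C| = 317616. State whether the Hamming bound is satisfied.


V_q(n, t) = 2047, q^n = 1977326743, Hamming bound = 965963, |C| = 317616 ≤ bound (satisfied).

Step 1: Compute V_q(n, t) = Σ_{j=0}^2 C(n, j) (q−1)^j.
  j = 0: C(11,0)·(6)^0 = 1·1 = 1.
  j = 1: C(11,1)·(6)^1 = 11·6 = 66.
  j = 2: C(11,2)·(6)^2 = 55·36 = 1980.
  V_q(n, t) = 1 + 66 + 1980 = 2047.
Step 2: q^n = 7^11 = 1977326743.
Step 3: Hamming bound ⌊q^n / V_q(n,t)⌋ = ⌊1977326743/2047⌋ = 965963.
Step 4: Compare |C| = 317616 to 965963: satisfied.
The claimed |C| lies below the Hamming bound.


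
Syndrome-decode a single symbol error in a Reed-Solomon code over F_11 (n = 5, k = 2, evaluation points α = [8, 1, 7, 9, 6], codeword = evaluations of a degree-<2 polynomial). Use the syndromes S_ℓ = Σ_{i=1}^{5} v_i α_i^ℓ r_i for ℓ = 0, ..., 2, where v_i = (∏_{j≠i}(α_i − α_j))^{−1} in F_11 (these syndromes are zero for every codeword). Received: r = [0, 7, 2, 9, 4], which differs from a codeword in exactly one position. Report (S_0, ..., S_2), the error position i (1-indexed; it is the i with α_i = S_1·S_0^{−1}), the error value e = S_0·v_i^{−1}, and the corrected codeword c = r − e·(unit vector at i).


S = (6, 6, 6), error at position 2, error magnitude e = 4, c = [0, 3, 2, 9, 4].

Step 1: column multipliers v_i = (∏_{j≠i}(α_i − α_j))^{−1} mod 11.
  i = 1 (α = 8): (8−1)(8−7)(8−9)(8−6) = 7·1·(−1)·2 = −14 ≡ 8, so v_1 = 8^{−1} = 7 (mod 11).
  i = 2 (α = 1): (1−8)(1−7)(1−9)(1−6) = (−7)·(−6)·(−8)·(−5) = 1680 ≡ 8, so v_2 = 8^{−1} = 7 (mod 11).
  i = 3 (α = 7): (7−8)(7−1)(7−9)(7−6) = (−1)·6·(−2)·1 = 12 ≡ 1, so v_3 = 1^{−1} = 1 (mod 11).
  i = 4 (α = 9): (9−8)(9−1)(9−7)(9−6) = 1·8·2·3 = 48 ≡ 4, so v_4 = 4^{−1} = 3 (mod 11).
  i = 5 (α = 6): (6−8)(6−1)(6−7)(6−9) = (−2)·5·(−1)·(−3) = −30 ≡ 3, so v_5 = 3^{−1} = 4 (mod 11).
  v = [7, 7, 1, 3, 4].
Step 2: syndromes of r = [0, 7, 2, 9, 4] (all sums mod 11).
  S_0 = Σ v_i r_i = 7·0 + 7·7 + 1·2 + 3·9 + 4·4 = 94 ≡ 6.
  S_1 = Σ v_i α_i r_i = 7·8·0 + 7·1·7 + 1·7·2 + 3·9·9 + 4·6·4 = 402 ≡ 6.
  α_i^2 mod 11 = [9, 1, 5, 4, 3].
  S_2 = Σ v_i α_i^2 r_i = 7·9·0 + 7·1·7 + 1·5·2 + 3·4·9 + 4·3·4 = 215 ≡ 6.
  S = (6, 6, 6) ≠ 0, so r is not a codeword (an error is present).
Step 3: locate the error. For a single error e at position i, S_ℓ = v_i·e·α_i^ℓ, so α_err = S_1/S_0.
  S_0^{−1} = 6^{−1} = 2 (mod 11), so α_err = 6·2 = 12 ≡ 1 = α_2. Error position i = 2.
  Consistency check: S_2/S_1 = 6·2 = 12 ≡ 1 = α_err ✓ (single-error assumption holds).
Step 4: error magnitude e = S_0/v_2 = S_0·∏_{j≠2}(α_2 − α_j) = 6·8 = 48 ≡ 4 (mod 11).
Step 5: correct position 2: c_2 = r_2 − e = 7 − 4 ≡ 3 (mod 11). Hence c = [0, 3, 2, 9, 4].
  Check: interpolating c through the α_i gives m(x) = 5 + 9·x (degree < 2) with m(α_i) = c_i for every i, so c is indeed a codeword.


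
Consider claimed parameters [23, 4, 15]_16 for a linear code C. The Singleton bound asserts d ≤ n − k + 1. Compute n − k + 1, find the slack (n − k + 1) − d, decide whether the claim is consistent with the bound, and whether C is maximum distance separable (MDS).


Singleton RHS = n − k + 1 = 20, slack = 5, bound satisfied, not MDS.

Singleton bound: d ≤ n − k + 1.
Here n = 23, k = 4, so n − k + 1 = 20.
Given d = 15, check d ≤ 20: YES.
Slack = (n − k + 1) − d = 5.
The code is NOT MDS (slack = 5 > 0).
Description: the claimed parameters are [23, 4, 15]_16; such a code would be non-MDS.


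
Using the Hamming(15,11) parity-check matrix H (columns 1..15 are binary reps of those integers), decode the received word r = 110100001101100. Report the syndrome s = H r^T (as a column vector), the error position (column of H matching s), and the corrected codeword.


s = (0, 1, 0, 1)^T, error position = 5, corrected codeword c = 110110001101100

Compute s = H r^T mod 2 one row at a time:
  s_1 = 0 + 1 + 1 + 0 + 1 + 1 + 0 + 0 = 4 ≡ 0 (mod 2).
  s_2 = 1 + 0 + 0 + 0 + 1 + 1 + 0 + 0 = 3 ≡ 1 (mod 2).
  s_3 = 1 + 0 + 0 + 0 + 1 + 0 + 0 + 0 = 2 ≡ 0 (mod 2).
  s_4 = 1 + 0 + 0 + 0 + 1 + 0 + 1 + 0 = 3 ≡ 1 (mod 2).
s = (0, 1, 0, 1)^T — this equals column 5 of H (binary 0101), so error is at position 5.
Correct: flip bit 5 of r = 110100001101100 to get c = 110110001101100.


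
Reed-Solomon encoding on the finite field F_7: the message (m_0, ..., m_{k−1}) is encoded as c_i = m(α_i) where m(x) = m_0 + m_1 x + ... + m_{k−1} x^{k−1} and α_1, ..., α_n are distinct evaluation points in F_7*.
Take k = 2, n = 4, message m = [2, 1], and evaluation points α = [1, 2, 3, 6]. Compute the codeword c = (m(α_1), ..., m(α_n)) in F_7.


c = [3, 4, 5, 1]

Message polynomial: m(x) = 2 + 1·x (mod 7).
For each evaluation point α_i, compute m(α_i) mod 7:
  α_1 = 1: Horner steps 1 → 3, so m(1) = 3.
  α_2 = 2: Horner steps 1 → 4, so m(2) = 4.
  α_3 = 3: Horner steps 1 → 5, so m(3) = 5.
  α_4 = 6: Horner steps 1 → 1, so m(6) = 1.
Codeword c = [3, 4, 5, 1] ∈ F_7^4.


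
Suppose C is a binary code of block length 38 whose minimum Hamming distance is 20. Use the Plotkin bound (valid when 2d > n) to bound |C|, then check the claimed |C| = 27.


Plotkin bound M ≤ 20; given |C| = 27 > bound (violated).

Check applicability: 2d = 40, n = 38.
2d − n = 2 > 0, so Plotkin applies.
Compute d/(2d−n) = 20/2 ≈ 10.0000.
⌊d/(2d−n)⌋ = 10.
Plotkin bound: M ≤ 2·10 = 20.
Given |C| = 27, check: VIOLATED.
This |C| is above the Plotkin bound, so no binary code with n = 38, d = 20 and 27 codewords exists.


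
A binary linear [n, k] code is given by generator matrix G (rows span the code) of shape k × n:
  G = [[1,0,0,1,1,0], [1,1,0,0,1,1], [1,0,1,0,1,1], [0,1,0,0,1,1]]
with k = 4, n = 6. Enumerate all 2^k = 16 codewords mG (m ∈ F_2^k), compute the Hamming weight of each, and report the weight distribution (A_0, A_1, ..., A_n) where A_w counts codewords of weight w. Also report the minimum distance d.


Weight distribution: A_0 = 1, A_1 = 1, A_2 = 2, A_3 = 6, A_4 = 5, A_5 = 1. Minimum distance d = 1.

Enumerate all 2^4 = 16 messages m ∈ F_2^4.
For each, compute codeword c = mG in F_2^6, then tally its weight.
  m = 0000 → c = 000000, weight = 0.
  m = 1000 → c = 100110, weight = 3.
  m = 0100 → c = 110011, weight = 4.
  m = 1100 → c = 010101, weight = 3.
  m = 0010 → c = 101011, weight = 4.
  m = 1010 → c = 001101, weight = 3.
  m = 0110 → c = 011000, weight = 2.
  m = 1110 → c = 111110, weight = 5.
  m = 0001 → c = 010011, weight = 3.
  m = 1001 → c = 110101, weight = 4.
  m = 0101 → c = 100000, weight = 1.
  m = 1101 → c = 000110, weight = 2.
  m = 0011 → c = 111000, weight = 3.
  m = 1011 → c = 011110, weight = 4.
  m = 0111 → c = 001011, weight = 3.
  m = 1111 → c = 101101, weight = 4.
Tally weights:
  weight 0: 1 codewords.
  weight 1: 1 codewords.
  weight 2: 2 codewords.
  weight 3: 6 codewords.
  weight 4: 5 codewords.
  weight 5: 1 codewords.
Minimum distance d = smallest w > 0 with A_w > 0 = 1.
Sanity: Σ A_w = 16 = 2^4 = 16 ✓.


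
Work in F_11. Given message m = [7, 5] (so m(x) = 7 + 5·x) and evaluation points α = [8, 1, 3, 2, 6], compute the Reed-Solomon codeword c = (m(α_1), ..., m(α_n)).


c = [3, 1, 0, 6, 4]

Message polynomial: m(x) = 7 + 5·x (mod 11).
For each evaluation point α_i, compute m(α_i) mod 11:
  α_1 = 8: Horner steps 5 → 3, so m(8) = 3.
  α_2 = 1: Horner steps 5 → 1, so m(1) = 1.
  α_3 = 3: Horner steps 5 → 0, so m(3) = 0.
  α_4 = 2: Horner steps 5 → 6, so m(2) = 6.
  α_5 = 6: Horner steps 5 → 4, so m(6) = 4.
Codeword c = [3, 1, 0, 6, 4] ∈ F_11^5.


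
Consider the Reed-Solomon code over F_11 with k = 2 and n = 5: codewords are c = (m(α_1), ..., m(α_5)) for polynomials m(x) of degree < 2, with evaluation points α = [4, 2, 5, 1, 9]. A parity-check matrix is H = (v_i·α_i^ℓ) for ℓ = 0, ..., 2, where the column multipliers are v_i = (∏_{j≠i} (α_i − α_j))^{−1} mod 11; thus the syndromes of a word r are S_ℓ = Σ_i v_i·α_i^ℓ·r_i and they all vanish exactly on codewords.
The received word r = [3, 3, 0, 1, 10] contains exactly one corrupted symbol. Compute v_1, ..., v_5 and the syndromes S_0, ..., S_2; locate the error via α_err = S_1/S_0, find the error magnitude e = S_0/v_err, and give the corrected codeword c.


S = (8, 5, 10), error at position 2, error magnitude e = 5, c = [3, 9, 0, 1, 10].

Step 1: column multipliers v_i = (∏_{j≠i}(α_i − α_j))^{−1} mod 11.
  i = 1 (α = 4): (4−2)(4−5)(4−1)(4−9) = 2·(−1)·3·(−5) = 30 ≡ 8, so v_1 = 8^{−1} = 7 (mod 11).
  i = 2 (α = 2): (2−4)(2−5)(2−1)(2−9) = (−2)·(−3)·1·(−7) = −42 ≡ 2, so v_2 = 2^{−1} = 6 (mod 11).
  i = 3 (α = 5): (5−4)(5−2)(5−1)(5−9) = 1·3·4·(−4) = −48 ≡ 7, so v_3 = 7^{−1} = 8 (mod 11).
  i = 4 (α = 1): (1−4)(1−2)(1−5)(1−9) = (−3)·(−1)·(−4)·(−8) = 96 ≡ 8, so v_4 = 8^{−1} = 7 (mod 11).
  i = 5 (α = 9): (9−4)(9−2)(9−5)(9−1) = 5·7·4·8 = 1120 ≡ 9, so v_5 = 9^{−1} = 5 (mod 11).
  v = [7, 6, 8, 7, 5].
Step 2: syndromes of r = [3, 3, 0, 1, 10] (all sums mod 11).
  S_0 = Σ v_i r_i = 7·3 + 6·3 + 8·0 + 7·1 + 5·10 = 96 ≡ 8.
  S_1 = Σ v_i α_i r_i = 7·4·3 + 6·2·3 + 8·5·0 + 7·1·1 + 5·9·10 = 577 ≡ 5.
  α_i^2 mod 11 = [5, 4, 3, 1, 4].
  S_2 = Σ v_i α_i^2 r_i = 7·5·3 + 6·4·3 + 8·3·0 + 7·1·1 + 5·4·10 = 384 ≡ 10.
  S = (8, 5, 10) ≠ 0, so r is not a codeword (an error is present).
Step 3: locate the error. For a single error e at position i, S_ℓ = v_i·e·α_i^ℓ, so α_err = S_1/S_0.
  S_0^{−1} = 8^{−1} = 7 (mod 11), so α_err = 5·7 = 35 ≡ 2 = α_2. Error position i = 2.
  Consistency check: S_2/S_1 = 10·9 = 90 ≡ 2 = α_err ✓ (single-error assumption holds).
Step 4: error magnitude e = S_0/v_2 = S_0·∏_{j≠2}(α_2 − α_j) = 8·2 = 16 ≡ 5 (mod 11).
Step 5: correct position 2: c_2 = r_2 − e = 3 − 5 ≡ 9 (mod 11). Hence c = [3, 9, 0, 1, 10].
  Check: interpolating c through the α_i gives m(x) = 4 + 8·x (degree < 2) with m(α_i) = c_i for every i, so c is indeed a codeword.


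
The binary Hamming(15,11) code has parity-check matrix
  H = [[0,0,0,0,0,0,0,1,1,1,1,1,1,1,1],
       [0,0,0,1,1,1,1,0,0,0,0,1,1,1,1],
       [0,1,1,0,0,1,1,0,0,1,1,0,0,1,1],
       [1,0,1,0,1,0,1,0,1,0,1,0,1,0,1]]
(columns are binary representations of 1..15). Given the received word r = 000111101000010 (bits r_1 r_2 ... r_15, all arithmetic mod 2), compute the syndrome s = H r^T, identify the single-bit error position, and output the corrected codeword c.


s = (0, 1, 1, 1)^T, error position = 7, corrected codeword c = 000111001000010

Compute s = H r^T mod 2 one row at a time:
  s_1 = 0 + 1 + 0 + 0 + 0 + 0 + 1 + 0 = 2 ≡ 0 (mod 2).
  s_2 = 1 + 1 + 1 + 1 + 0 + 0 + 1 + 0 = 5 ≡ 1 (mod 2).
  s_3 = 0 + 0 + 1 + 1 + 0 + 0 + 1 + 0 = 3 ≡ 1 (mod 2).
  s_4 = 0 + 0 + 1 + 1 + 1 + 0 + 0 + 0 = 3 ≡ 1 (mod 2).
s = (0, 1, 1, 1)^T — this equals column 7 of H (binary 0111), so error is at position 7.
Correct: flip bit 7 of r = 000111101000010 to get c = 000111001000010.


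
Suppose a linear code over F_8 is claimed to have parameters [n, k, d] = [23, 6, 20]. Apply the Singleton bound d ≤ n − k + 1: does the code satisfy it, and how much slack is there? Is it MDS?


Singleton RHS = n − k + 1 = 18, slack = -2, bound violated (no such code; not MDS).

Singleton bound: d ≤ n − k + 1.
Here n = 23, k = 6, so n − k + 1 = 18.
Given d = 20, check d ≤ 18: NO.
Slack = (n − k + 1) − d = -2.
The slack is negative: d = 20 exceeds n − k + 1 = 18 by 2, so the Singleton bound is violated and no linear [23, 6, 20]_8 code can exist. In particular it is not MDS (MDS requires d = n − k + 1 exactly).
Description: the claimed parameters are [23, 6, 20]_8; such a code would be impossible (violates the Singleton bound).


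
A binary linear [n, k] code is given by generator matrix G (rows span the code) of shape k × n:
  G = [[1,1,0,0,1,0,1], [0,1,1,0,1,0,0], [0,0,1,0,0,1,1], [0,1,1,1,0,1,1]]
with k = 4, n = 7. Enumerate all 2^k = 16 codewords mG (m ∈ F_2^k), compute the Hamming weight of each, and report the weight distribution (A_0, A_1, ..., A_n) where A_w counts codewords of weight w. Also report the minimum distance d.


Weight distribution: A_0 = 1, A_2 = 2, A_3 = 4, A_4 = 5, A_5 = 4. Minimum distance d = 2.

Enumerate all 2^4 = 16 messages m ∈ F_2^4.
For each, compute codeword c = mG in F_2^7, then tally its weight.
  m = 0000 → c = 0000000, weight = 0.
  m = 1000 → c = 1100101, weight = 4.
  m = 0100 → c = 0110100, weight = 3.
  m = 1100 → c = 1010001, weight = 3.
  m = 0010 → c = 0010011, weight = 3.
  m = 1010 → c = 1110110, weight = 5.
  m = 0110 → c = 0100111, weight = 4.
  m = 1110 → c = 1000010, weight = 2.
  m = 0001 → c = 0111011, weight = 5.
  m = 1001 → c = 1011110, weight = 5.
  m = 0101 → c = 0001111, weight = 4.
  m = 1101 → c = 1101010, weight = 4.
  m = 0011 → c = 0101000, weight = 2.
  m = 1011 → c = 1001101, weight = 4.
  m = 0111 → c = 0011100, weight = 3.
  m = 1111 → c = 1111001, weight = 5.
Tally weights:
  weight 0: 1 codewords.
  weight 2: 2 codewords.
  weight 3: 4 codewords.
  weight 4: 5 codewords.
  weight 5: 4 codewords.
Minimum distance d = smallest w > 0 with A_w > 0 = 2.
Sanity: Σ A_w = 16 = 2^4 = 16 ✓.


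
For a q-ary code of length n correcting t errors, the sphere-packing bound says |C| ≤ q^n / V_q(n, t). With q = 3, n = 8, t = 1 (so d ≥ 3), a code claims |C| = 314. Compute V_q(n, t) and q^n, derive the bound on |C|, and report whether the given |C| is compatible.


V_q(n, t) = 17, q^n = 6561, Hamming bound = 385, |C| = 314 ≤ bound (satisfied).

Step 1: Compute V_q(n, t) = Σ_{j=0}^1 C(n, j) (q−1)^j.
  j = 0: C(8,0)·(2)^0 = 1·1 = 1.
  j = 1: C(8,1)·(2)^1 = 8·2 = 16.
  V_q(n, t) = 1 + 16 = 17.
Step 2: q^n = 3^8 = 6561.
Step 3: Hamming bound ⌊q^n / V_q(n,t)⌋ = ⌊6561/17⌋ = 385.
Step 4: Compare |C| = 314 to 385: satisfied.
The claimed |C| lies below the Hamming bound.


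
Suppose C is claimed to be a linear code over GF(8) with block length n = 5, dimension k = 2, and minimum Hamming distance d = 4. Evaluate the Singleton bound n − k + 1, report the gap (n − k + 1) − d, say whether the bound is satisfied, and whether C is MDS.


Singleton RHS = n − k + 1 = 4, slack = 0, bound satisfied, MDS.

Singleton bound: d ≤ n − k + 1.
Here n = 5, k = 2, so n − k + 1 = 4.
Given d = 4, check d ≤ 4: YES.
Slack = (n − k + 1) − d = 0.
The code is MDS (slack = 0).
Description: the claimed parameters are [5, 2, 4]_8; such a code would be MDS (meets Singleton bound).


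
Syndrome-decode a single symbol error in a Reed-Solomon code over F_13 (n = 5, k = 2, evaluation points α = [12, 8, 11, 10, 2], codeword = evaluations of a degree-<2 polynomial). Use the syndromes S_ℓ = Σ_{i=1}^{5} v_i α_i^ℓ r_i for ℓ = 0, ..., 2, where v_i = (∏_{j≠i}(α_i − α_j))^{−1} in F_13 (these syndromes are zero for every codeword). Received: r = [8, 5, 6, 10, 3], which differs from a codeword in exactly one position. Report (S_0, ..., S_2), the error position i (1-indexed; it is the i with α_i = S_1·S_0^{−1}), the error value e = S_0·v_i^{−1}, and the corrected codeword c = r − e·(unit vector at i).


S = (3, 10, 3), error at position 1, error magnitude e = 6, c = [2, 5, 6, 10, 3].

Step 1: column multipliers v_i = (∏_{j≠i}(α_i − α_j))^{−1} mod 13.
  i = 1 (α = 12): (12−8)(12−11)(12−10)(12−2) = 4·1·2·10 = 80 ≡ 2, so v_1 = 2^{−1} = 7 (mod 13).
  i = 2 (α = 8): (8−12)(8−11)(8−10)(8−2) = (−4)·(−3)·(−2)·6 = −144 ≡ 12, so v_2 = 12^{−1} = 12 (mod 13).
  i = 3 (α = 11): (11−12)(11−8)(11−10)(11−2) = (−1)·3·1·9 = −27 ≡ 12, so v_3 = 12^{−1} = 12 (mod 13).
  i = 4 (α = 10): (10−12)(10−8)(10−11)(10−2) = (−2)·2·(−1)·8 = 32 ≡ 6, so v_4 = 6^{−1} = 11 (mod 13).
  i = 5 (α = 2): (2−12)(2−8)(2−11)(2−10) = (−10)·(−6)·(−9)·(−8) = 4320 ≡ 4, so v_5 = 4^{−1} = 10 (mod 13).
  v = [7, 12, 12, 11, 10].
Step 2: syndromes of r = [8, 5, 6, 10, 3] (all sums mod 13).
  S_0 = Σ v_i r_i = 7·8 + 12·5 + 12·6 + 11·10 + 10·3 = 328 ≡ 3.
  S_1 = Σ v_i α_i r_i = 7·12·8 + 12·8·5 + 12·11·6 + 11·10·10 + 10·2·3 = 3104 ≡ 10.
  α_i^2 mod 13 = [1, 12, 4, 9, 4].
  S_2 = Σ v_i α_i^2 r_i = 7·1·8 + 12·12·5 + 12·4·6 + 11·9·10 + 10·4·3 = 2174 ≡ 3.
  S = (3, 10, 3) ≠ 0, so r is not a codeword (an error is present).
Step 3: locate the error. For a single error e at position i, S_ℓ = v_i·e·α_i^ℓ, so α_err = S_1/S_0.
  S_0^{−1} = 3^{−1} = 9 (mod 13), so α_err = 10·9 = 90 ≡ 12 = α_1. Error position i = 1.
  Consistency check: S_2/S_1 = 3·4 = 12 ≡ 12 = α_err ✓ (single-error assumption holds).
Step 4: error magnitude e = S_0/v_1 = S_0·∏_{j≠1}(α_1 − α_j) = 3·2 = 6 ≡ 6 (mod 13).
Step 5: correct position 1: c_1 = r_1 − e = 8 − 6 ≡ 2 (mod 13). Hence c = [2, 5, 6, 10, 3].
  Check: interpolating c through the α_i gives m(x) = 11 + 9·x (degree < 2) with m(α_i) = c_i for every i, so c is indeed a codeword.


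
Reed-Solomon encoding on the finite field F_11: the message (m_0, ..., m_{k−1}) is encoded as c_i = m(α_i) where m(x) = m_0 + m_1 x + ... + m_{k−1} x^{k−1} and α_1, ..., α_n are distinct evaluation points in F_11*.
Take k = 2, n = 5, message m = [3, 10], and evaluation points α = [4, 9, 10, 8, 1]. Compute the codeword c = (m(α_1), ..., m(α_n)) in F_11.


c = [10, 5, 4, 6, 2]

Message polynomial: m(x) = 3 + 10·x (mod 11).
For each evaluation point α_i, compute m(α_i) mod 11:
  α_1 = 4: Horner steps 10 → 10, so m(4) = 10.
  α_2 = 9: Horner steps 10 → 5, so m(9) = 5.
  α_3 = 10: Horner steps 10 → 4, so m(10) = 4.
  α_4 = 8: Horner steps 10 → 6, so m(8) = 6.
  α_5 = 1: Horner steps 10 → 2, so m(1) = 2.
Codeword c = [10, 5, 4, 6, 2] ∈ F_11^5.


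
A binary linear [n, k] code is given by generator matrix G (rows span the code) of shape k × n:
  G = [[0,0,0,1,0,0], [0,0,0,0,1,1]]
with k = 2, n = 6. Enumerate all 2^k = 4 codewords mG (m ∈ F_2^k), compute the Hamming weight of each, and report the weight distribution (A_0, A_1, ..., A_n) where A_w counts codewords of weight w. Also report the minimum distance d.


Weight distribution: A_0 = 1, A_1 = 1, A_2 = 1, A_3 = 1. Minimum distance d = 1.

Enumerate all 2^2 = 4 messages m ∈ F_2^2.
For each, compute codeword c = mG in F_2^6, then tally its weight.
  m = 00 → c = 000000, weight = 0.
  m = 10 → c = 000100, weight = 1.
  m = 01 → c = 000011, weight = 2.
  m = 11 → c = 000111, weight = 3.
Tally weights:
  weight 0: 1 codewords.
  weight 1: 1 codewords.
  weight 2: 1 codewords.
  weight 3: 1 codewords.
Minimum distance d = smallest w > 0 with A_w > 0 = 1.
Sanity: Σ A_w = 4 = 2^2 = 4 ✓.


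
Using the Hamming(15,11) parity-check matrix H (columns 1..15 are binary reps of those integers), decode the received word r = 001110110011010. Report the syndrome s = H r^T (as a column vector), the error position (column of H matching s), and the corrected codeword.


s = (0, 1, 0, 0)^T, error position = 4, corrected codeword c = 001010110011010

Compute s = H r^T mod 2 one row at a time:
  s_1 = 1 + 0 + 0 + 1 + 1 + 0 + 1 + 0 = 4 ≡ 0 (mod 2).
  s_2 = 1 + 1 + 0 + 1 + 1 + 0 + 1 + 0 = 5 ≡ 1 (mod 2).
  s_3 = 0 + 1 + 0 + 1 + 0 + 1 + 1 + 0 = 4 ≡ 0 (mod 2).
  s_4 = 0 + 1 + 1 + 1 + 0 + 1 + 0 + 0 = 4 ≡ 0 (mod 2).
s = (0, 1, 0, 0)^T — this equals column 4 of H (binary 0100), so error is at position 4.
Correct: flip bit 4 of r = 001110110011010 to get c = 001010110011010.


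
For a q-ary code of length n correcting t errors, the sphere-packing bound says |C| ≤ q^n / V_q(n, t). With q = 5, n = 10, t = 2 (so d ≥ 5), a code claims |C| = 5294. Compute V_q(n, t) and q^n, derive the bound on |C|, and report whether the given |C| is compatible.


V_q(n, t) = 761, q^n = 9765625, Hamming bound = 12832, |C| = 5294 ≤ bound (satisfied).

Step 1: Compute V_q(n, t) = Σ_{j=0}^2 C(n, j) (q−1)^j.
  j = 0: C(10,0)·(4)^0 = 1·1 = 1.
  j = 1: C(10,1)·(4)^1 = 10·4 = 40.
  j = 2: C(10,2)·(4)^2 = 45·16 = 720.
  V_q(n, t) = 1 + 40 + 720 = 761.
Step 2: q^n = 5^10 = 9765625.
Step 3: Hamming bound ⌊q^n / V_q(n,t)⌋ = ⌊9765625/761⌋ = 12832.
Step 4: Compare |C| = 5294 to 12832: satisfied.
The claimed |C| lies below the Hamming bound.
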